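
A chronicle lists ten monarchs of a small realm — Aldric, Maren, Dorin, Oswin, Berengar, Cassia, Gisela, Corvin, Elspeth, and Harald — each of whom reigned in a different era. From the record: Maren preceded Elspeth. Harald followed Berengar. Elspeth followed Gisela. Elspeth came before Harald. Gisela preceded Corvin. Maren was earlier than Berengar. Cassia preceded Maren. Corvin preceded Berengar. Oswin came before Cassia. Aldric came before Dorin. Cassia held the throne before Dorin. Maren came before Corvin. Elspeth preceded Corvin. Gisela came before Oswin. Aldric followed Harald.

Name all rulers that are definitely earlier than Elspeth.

Cassia, Gisela, Maren, Oswin

Directly stated before Elspeth: Gisela and Maren.
Cassia reaches Elspeth via Cassia → Maren → Elspeth.
Oswin reaches Elspeth via Oswin → Cassia → Maren → Elspeth.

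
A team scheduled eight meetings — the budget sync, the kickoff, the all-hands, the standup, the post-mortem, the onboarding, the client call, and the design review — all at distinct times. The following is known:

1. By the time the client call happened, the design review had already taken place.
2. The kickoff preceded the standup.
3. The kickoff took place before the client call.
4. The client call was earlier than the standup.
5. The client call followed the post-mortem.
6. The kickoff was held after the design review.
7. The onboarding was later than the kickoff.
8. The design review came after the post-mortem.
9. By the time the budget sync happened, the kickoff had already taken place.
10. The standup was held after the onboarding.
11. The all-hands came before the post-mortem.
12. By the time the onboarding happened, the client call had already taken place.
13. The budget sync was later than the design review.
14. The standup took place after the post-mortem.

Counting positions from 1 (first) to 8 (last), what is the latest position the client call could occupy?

The client call must come before the onboarding and the standup — 2 meetings forced after it.
Everything else can be placed before the client call in some valid order, so the client call can sit as late as position 8 − 2 = 6.

6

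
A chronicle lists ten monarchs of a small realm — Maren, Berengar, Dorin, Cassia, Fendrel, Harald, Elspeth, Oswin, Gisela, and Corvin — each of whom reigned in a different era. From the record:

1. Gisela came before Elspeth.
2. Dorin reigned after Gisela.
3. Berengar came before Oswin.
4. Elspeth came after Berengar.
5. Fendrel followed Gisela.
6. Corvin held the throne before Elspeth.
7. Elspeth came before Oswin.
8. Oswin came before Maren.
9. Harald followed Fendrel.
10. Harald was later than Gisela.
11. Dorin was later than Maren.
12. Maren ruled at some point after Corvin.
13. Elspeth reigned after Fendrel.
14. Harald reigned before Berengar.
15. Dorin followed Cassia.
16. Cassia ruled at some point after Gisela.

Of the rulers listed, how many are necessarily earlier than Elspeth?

Directly stated before Elspeth: Berengar, Corvin, Fendrel, and Gisela.
Harald reaches Elspeth via Harald → Berengar → Elspeth.
No chain forces Maren (or any of the others) ahead of Elspeth.
That's Berengar, Corvin, Fendrel, Gisela, and Harald — 5 in all.

5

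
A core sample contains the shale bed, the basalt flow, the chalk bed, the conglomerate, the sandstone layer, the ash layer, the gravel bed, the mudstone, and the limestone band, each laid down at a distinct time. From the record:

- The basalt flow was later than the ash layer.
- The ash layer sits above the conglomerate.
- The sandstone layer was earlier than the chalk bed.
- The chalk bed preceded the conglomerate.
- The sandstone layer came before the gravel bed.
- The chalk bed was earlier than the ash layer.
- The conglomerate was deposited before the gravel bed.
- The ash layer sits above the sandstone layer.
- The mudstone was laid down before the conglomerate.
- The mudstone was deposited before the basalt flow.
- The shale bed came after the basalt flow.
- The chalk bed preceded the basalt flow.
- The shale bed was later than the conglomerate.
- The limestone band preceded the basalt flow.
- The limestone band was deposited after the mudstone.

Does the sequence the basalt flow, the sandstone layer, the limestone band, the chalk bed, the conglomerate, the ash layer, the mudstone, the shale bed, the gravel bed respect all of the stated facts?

no

The constraints require the mudstone before the basalt flow, but in the proposed sequence the basalt flow appears ahead of the mudstone. That one violation is enough.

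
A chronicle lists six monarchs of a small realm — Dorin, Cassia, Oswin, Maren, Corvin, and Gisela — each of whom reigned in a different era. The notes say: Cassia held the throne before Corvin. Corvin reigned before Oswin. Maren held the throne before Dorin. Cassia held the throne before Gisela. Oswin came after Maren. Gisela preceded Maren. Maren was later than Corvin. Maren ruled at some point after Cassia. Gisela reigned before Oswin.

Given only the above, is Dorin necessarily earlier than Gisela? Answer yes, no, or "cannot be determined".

no

Tracing the constraints gives Gisela → Maren → Dorin, so Gisela must come before Dorin.
That means Dorin cannot be before Gisela.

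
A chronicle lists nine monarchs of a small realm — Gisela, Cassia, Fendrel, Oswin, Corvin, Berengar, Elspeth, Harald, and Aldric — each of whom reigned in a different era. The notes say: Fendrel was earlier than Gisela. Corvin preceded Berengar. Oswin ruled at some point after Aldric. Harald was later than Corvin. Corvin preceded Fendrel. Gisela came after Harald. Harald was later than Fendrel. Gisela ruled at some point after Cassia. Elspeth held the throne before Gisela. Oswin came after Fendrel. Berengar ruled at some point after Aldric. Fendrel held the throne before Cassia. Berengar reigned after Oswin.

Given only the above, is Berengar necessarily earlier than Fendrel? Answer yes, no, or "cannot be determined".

no

Tracing the constraints gives Fendrel → Oswin → Berengar, so Fendrel must come before Berengar.
That means Berengar cannot be before Fendrel.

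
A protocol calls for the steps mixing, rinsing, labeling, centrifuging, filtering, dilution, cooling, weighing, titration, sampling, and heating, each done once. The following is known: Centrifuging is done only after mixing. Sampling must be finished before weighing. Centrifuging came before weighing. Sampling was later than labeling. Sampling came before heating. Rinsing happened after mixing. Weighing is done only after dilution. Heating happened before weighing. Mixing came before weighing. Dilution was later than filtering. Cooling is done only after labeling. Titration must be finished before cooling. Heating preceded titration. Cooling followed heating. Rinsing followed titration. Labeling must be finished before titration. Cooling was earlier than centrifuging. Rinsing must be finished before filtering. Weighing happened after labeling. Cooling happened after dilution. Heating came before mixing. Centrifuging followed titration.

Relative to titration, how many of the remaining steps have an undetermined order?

1

Forced before titration: heating, labeling, and sampling; forced after titration: centrifuging, cooling, dilution, filtering, rinsing, and weighing.
That leaves mixing with no forced order relative to titration — 1.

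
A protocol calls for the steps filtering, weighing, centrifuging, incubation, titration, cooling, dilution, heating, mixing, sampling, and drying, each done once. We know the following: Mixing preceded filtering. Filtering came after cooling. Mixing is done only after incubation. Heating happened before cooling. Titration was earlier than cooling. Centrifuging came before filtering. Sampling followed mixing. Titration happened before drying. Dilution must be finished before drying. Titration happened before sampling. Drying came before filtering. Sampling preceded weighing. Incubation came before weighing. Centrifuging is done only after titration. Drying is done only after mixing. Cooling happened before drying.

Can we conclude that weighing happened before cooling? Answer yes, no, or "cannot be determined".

No chain of stated constraints runs from weighing to cooling, and none runs from cooling to weighing either.
So the relative order of weighing and cooling is not fixed by the given facts.

cannot be determined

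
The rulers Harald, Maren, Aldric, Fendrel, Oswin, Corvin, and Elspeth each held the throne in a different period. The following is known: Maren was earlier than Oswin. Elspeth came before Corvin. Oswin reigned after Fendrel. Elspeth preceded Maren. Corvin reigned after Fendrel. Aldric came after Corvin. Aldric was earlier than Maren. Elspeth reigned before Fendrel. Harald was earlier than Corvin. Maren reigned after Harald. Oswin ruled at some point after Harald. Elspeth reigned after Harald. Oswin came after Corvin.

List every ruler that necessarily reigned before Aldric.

Corvin, Elspeth, Fendrel, Harald

Directly stated before Aldric: Corvin.
Elspeth reaches Aldric via Elspeth → Corvin → Aldric.
Fendrel reaches Aldric via Fendrel → Corvin → Aldric.
Harald reaches Aldric via Harald → Corvin → Aldric.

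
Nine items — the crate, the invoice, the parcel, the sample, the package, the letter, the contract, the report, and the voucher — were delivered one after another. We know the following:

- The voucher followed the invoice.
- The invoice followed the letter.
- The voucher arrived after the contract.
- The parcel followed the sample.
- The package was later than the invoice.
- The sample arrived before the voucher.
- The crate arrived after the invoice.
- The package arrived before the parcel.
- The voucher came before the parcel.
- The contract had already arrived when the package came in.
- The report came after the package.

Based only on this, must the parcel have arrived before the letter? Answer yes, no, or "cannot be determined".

no

Tracing the constraints gives the letter → the invoice → the voucher → the parcel, so the letter must come before the parcel.
That means the parcel cannot be before the letter.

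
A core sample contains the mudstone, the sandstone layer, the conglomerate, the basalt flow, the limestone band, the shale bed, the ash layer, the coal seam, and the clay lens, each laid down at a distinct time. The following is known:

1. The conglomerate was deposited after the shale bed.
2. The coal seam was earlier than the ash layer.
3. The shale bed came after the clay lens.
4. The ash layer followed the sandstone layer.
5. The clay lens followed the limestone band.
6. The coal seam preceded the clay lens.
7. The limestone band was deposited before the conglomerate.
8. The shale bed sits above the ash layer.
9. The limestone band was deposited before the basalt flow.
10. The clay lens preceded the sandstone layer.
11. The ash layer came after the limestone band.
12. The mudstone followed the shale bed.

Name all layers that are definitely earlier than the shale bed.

the ash layer, the clay lens, the coal seam, the limestone band, the sandstone layer

Directly stated before the shale bed: the ash layer and the clay lens.
The coal seam reaches the shale bed via the coal seam → the ash layer → the shale bed.
The limestone band reaches the shale bed via the limestone band → the ash layer → the shale bed.
The sandstone layer reaches the shale bed via the sandstone layer → the ash layer → the shale bed.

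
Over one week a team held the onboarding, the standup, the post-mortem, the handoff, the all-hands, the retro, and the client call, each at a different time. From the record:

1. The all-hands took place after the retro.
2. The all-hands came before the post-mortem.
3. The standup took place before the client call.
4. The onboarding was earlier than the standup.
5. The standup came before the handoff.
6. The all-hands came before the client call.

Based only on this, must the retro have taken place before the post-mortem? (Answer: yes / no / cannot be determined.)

yes

Chain the constraints: the retro → the all-hands → the post-mortem. Each link is directly stated, so the retro comes before the post-mortem.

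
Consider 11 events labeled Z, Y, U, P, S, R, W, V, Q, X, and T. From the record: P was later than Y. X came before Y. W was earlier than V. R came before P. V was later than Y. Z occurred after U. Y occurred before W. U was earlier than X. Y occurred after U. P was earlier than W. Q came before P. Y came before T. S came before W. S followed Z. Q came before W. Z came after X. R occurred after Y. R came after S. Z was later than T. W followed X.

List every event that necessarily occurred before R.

Directly stated before R: S and Y.
T reaches R via T → Z → S → R.
U reaches R via U → Y → R.
X reaches R via X → Y → R.
Likewise Z reaches R by chaining the stated constraints.
No chain forces Q (or any of the others) ahead of R.

S, T, U, X, Y, Z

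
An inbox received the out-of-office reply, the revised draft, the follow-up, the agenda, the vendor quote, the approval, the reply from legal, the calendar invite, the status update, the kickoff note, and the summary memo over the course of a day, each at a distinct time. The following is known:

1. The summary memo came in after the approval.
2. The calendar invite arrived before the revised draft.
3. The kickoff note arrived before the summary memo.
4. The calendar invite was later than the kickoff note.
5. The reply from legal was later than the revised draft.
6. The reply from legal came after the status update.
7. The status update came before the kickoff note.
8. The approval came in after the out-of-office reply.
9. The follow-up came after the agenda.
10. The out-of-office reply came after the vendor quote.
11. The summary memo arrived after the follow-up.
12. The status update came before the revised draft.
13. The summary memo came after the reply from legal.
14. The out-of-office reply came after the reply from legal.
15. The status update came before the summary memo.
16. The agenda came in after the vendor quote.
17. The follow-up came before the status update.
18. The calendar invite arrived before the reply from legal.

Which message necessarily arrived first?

the vendor quote

The vendor quote has a chain of constraints placing it before every other message, so the vendor quote must be first.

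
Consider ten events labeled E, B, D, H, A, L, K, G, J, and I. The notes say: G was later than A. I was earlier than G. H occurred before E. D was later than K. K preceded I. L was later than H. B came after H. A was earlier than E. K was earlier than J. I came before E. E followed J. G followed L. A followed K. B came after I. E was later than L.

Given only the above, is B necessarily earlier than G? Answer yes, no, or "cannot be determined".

cannot be determined

No chain of stated constraints runs from B to G, and none runs from G to B either.
So the relative order of B and G is not fixed by the given facts.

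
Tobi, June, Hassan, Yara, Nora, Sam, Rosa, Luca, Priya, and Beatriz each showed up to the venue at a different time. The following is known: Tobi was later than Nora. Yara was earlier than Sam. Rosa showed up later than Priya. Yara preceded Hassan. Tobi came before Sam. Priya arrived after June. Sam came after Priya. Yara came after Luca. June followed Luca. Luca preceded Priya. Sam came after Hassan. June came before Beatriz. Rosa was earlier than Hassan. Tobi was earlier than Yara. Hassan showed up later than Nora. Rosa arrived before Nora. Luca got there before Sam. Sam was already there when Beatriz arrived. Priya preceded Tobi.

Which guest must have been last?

Every other guest has a chain of constraints placing them before Beatriz, so Beatriz is last.

Beatriz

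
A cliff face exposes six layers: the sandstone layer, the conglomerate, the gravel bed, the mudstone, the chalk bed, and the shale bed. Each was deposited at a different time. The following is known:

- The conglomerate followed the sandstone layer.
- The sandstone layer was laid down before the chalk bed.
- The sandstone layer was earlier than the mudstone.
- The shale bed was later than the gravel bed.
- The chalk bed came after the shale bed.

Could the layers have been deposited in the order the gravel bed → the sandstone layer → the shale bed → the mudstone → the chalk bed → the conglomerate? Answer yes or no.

Check each stated constraint against the proposed order — e.g. the sandstone layer is ahead of the chalk bed; the sandstone layer is ahead of the conglomerate. Every pair is in the required order; nothing is violated.

yes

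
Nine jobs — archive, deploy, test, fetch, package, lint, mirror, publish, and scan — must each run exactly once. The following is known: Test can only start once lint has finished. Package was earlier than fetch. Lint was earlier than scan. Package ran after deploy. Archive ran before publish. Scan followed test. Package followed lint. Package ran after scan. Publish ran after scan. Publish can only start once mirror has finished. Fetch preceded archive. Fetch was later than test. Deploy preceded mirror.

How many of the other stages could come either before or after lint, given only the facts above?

Forced after lint: archive, fetch, package, publish, scan, and test.
That leaves deploy and mirror with no forced order relative to lint — 2.

2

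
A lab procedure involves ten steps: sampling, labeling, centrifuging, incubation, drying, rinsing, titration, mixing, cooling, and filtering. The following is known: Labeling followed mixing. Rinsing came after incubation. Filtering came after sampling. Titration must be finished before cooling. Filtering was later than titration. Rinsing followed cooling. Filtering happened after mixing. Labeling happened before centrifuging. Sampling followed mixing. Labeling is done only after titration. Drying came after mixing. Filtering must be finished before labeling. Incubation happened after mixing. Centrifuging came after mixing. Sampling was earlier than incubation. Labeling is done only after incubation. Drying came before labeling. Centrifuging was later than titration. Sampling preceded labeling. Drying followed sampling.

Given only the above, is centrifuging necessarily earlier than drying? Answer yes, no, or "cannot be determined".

Tracing the constraints gives drying → labeling → centrifuging, so drying must come before centrifuging.
That means centrifuging cannot be before drying.

no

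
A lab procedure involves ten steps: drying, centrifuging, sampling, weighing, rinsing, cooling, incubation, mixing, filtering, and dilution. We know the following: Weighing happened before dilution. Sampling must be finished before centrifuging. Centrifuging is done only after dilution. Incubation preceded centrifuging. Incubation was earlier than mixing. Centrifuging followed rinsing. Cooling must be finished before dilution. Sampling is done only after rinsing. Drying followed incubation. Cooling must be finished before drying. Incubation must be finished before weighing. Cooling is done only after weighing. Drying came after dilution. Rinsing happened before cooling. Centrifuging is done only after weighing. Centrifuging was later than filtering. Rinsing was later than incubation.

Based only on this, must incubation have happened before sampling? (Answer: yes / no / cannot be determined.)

Chain the constraints: incubation → rinsing → sampling. Each link is directly stated, so incubation comes before sampling.

yes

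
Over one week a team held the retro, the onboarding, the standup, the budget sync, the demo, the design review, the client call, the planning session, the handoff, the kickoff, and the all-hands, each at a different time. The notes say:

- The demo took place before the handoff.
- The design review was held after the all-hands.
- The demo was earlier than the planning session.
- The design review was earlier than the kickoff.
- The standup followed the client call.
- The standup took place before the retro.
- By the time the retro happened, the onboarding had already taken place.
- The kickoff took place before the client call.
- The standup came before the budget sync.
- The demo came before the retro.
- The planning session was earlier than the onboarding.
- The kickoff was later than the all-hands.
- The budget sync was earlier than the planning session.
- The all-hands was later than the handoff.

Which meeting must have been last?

Every other meeting has a chain of constraints placing it before the retro, so the retro is last.

the retro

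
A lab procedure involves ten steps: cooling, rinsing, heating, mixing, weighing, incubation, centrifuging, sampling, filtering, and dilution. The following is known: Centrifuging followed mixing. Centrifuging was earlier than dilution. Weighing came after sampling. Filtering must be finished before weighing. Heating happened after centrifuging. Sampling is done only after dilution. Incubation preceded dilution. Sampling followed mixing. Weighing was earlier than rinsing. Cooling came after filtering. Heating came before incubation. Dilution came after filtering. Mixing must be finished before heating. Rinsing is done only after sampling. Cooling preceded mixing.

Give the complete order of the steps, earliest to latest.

filtering, cooling, mixing, centrifuging, heating, incubation, dilution, sampling, weighing, rinsing

The constraints fix every adjacent pair, so only one ordering works:
filtering → cooling → mixing → centrifuging → heating → incubation → dilution → sampling → weighing → rinsing.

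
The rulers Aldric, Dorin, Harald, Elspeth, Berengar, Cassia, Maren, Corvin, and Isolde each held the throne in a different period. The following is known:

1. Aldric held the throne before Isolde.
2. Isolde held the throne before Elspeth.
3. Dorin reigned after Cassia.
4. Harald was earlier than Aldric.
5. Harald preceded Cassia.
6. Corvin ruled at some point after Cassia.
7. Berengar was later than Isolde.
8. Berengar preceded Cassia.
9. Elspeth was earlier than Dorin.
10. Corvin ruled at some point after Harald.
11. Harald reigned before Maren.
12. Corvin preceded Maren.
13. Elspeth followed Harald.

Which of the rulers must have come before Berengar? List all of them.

Directly stated before Berengar: Isolde.
Aldric reaches Berengar via Aldric → Isolde → Berengar.
Harald reaches Berengar via Harald → Aldric → Isolde → Berengar.
No chain forces Corvin (or any of the others) ahead of Berengar.

Aldric, Harald, Isolde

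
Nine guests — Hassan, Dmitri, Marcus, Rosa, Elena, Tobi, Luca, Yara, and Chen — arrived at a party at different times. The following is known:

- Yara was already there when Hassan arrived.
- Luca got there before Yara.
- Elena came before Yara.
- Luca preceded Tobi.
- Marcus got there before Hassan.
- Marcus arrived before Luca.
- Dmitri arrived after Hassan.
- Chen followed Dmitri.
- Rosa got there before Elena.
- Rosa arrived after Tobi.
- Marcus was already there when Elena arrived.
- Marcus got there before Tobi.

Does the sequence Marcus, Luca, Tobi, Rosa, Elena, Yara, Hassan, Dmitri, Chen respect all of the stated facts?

Check each stated constraint against the proposed order — e.g. Marcus is ahead of Elena; Marcus is ahead of Hassan. Every pair is in the required order; nothing is violated.

yes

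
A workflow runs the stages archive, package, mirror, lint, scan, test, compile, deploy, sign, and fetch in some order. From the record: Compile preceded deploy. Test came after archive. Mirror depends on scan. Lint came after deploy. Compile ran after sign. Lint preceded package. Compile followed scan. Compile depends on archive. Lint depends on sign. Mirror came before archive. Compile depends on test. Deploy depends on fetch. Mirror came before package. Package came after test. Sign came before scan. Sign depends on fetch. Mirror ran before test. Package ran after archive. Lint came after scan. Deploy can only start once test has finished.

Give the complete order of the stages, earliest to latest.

The constraints fix every adjacent pair, so only one ordering works:
fetch → sign → scan → mirror → archive → test → compile → deploy → lint → package.

fetch, sign, scan, mirror, archive, test, compile, deploy, lint, package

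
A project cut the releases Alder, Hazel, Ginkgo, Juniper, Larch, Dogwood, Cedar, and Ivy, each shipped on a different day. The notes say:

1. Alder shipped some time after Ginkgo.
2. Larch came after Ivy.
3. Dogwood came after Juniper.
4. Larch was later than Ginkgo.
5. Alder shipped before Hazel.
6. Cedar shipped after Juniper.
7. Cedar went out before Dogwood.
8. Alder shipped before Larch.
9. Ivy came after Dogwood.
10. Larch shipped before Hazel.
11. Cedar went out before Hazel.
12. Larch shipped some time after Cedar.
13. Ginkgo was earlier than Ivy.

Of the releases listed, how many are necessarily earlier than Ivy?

4

Directly stated before Ivy: Dogwood and Ginkgo.
Cedar reaches Ivy via Cedar → Dogwood → Ivy.
Juniper reaches Ivy via Juniper → Dogwood → Ivy.
No chain forces Larch (or any of the others) ahead of Ivy.
That's Cedar, Dogwood, Ginkgo, and Juniper — 4 in all.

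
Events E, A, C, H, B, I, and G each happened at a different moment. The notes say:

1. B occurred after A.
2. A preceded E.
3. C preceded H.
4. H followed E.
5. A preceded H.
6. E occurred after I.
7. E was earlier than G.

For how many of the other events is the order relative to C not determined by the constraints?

Forced after C: H.
That leaves A, B, E, G, and I with no forced order relative to C — 5.

5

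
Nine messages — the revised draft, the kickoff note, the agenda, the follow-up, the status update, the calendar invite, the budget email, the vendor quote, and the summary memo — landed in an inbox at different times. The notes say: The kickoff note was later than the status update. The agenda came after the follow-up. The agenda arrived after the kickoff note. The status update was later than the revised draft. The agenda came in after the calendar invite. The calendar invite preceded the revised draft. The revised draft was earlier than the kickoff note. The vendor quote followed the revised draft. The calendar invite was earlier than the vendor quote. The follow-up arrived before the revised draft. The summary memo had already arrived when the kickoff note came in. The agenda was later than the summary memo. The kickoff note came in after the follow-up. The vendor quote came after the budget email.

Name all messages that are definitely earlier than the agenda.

the calendar invite, the follow-up, the kickoff note, the revised draft, the status update, the summary memo

Directly stated before the agenda: the calendar invite, the follow-up, the kickoff note, and the summary memo.
The revised draft reaches the agenda via the revised draft → the kickoff note → the agenda.
The status update reaches the agenda via the status update → the kickoff note → the agenda.
No chain forces the budget email (or any of the others) ahead of the agenda.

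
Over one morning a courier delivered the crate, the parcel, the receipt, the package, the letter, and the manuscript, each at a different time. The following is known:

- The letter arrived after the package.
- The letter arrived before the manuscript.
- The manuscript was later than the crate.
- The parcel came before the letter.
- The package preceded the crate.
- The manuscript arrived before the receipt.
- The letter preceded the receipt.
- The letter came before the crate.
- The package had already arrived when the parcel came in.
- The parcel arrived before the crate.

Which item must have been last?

Every other item has a chain of constraints placing it before the receipt, so the receipt is last.

the receipt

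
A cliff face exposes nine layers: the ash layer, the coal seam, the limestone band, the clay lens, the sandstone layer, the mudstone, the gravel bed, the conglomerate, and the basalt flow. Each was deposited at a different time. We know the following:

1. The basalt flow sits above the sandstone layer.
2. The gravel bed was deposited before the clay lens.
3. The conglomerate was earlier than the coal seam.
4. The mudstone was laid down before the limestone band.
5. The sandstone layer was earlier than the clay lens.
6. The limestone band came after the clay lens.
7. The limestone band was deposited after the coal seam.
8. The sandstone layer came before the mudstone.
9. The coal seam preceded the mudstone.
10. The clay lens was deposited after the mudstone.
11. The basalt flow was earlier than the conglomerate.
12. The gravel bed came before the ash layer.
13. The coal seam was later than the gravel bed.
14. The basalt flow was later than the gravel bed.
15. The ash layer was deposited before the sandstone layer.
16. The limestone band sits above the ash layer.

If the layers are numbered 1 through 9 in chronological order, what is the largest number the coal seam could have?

The coal seam must come before the clay lens, the limestone band, and the mudstone — 3 layers forced after it.
Everything else can be placed before the coal seam in some valid order, so the coal seam can sit as late as position 9 − 3 = 6.

6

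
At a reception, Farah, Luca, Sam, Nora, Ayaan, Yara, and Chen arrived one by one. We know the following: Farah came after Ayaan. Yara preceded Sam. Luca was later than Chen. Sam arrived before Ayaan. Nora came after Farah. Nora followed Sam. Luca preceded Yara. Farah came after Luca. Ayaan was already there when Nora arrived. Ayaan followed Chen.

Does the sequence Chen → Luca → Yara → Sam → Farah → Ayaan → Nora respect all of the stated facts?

The constraints require Ayaan before Farah, but in the proposed sequence Farah appears ahead of Ayaan. That one violation is enough.

no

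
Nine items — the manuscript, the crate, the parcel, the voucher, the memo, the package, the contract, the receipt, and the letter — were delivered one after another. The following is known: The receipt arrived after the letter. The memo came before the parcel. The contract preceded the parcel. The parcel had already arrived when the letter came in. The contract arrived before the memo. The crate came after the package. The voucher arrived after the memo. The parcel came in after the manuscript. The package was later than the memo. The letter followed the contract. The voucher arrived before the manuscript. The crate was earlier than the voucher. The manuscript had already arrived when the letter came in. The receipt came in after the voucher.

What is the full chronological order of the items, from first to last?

The constraints fix every adjacent pair, so only one ordering works:
the contract → the memo → the package → the crate → the voucher → the manuscript → the parcel → the letter → the receipt.

the contract, the memo, the package, the crate, the voucher, the manuscript, the parcel, the letter, the receipt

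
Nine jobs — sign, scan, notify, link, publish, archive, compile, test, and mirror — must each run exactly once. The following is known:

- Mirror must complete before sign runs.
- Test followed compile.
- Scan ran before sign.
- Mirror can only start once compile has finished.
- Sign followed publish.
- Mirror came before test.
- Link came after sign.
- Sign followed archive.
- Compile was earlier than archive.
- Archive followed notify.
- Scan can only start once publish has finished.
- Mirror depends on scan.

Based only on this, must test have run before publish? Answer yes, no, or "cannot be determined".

Tracing the constraints gives publish → scan → mirror → test, so publish must come before test.
That means test cannot be before publish.

no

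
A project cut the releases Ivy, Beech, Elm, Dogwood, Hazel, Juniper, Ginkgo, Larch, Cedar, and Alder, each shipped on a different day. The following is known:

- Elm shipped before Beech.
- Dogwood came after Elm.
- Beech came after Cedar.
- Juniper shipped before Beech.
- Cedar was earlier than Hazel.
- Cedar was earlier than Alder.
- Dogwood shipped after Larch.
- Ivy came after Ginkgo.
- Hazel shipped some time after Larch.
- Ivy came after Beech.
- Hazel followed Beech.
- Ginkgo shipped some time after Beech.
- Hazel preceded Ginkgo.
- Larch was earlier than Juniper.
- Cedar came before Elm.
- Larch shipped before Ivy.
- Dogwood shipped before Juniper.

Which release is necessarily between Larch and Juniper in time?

Dogwood

Tracing the constraints gives Larch → Dogwood → Juniper, so Dogwood sits after Larch and before Juniper.
No other release is forced both after Larch and before Juniper.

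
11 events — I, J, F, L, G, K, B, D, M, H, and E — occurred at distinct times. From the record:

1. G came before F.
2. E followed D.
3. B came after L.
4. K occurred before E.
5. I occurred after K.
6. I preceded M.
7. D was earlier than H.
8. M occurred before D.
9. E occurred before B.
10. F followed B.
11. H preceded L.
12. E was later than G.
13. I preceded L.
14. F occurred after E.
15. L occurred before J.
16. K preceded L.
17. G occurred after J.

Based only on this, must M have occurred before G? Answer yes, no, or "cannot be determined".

yes

Chain the constraints: M → D → H → L → J → G. Each link is directly stated, so M comes before G.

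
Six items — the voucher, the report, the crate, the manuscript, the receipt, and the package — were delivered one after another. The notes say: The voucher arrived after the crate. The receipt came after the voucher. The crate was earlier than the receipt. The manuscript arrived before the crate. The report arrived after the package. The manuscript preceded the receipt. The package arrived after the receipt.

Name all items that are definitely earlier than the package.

Directly stated before the package: the receipt.
The crate reaches the package via the crate → the receipt → the package.
The manuscript reaches the package via the manuscript → the receipt → the package.
The voucher reaches the package via the voucher → the receipt → the package.
No chain forces the report ahead of the package.

the crate, the manuscript, the receipt, the voucher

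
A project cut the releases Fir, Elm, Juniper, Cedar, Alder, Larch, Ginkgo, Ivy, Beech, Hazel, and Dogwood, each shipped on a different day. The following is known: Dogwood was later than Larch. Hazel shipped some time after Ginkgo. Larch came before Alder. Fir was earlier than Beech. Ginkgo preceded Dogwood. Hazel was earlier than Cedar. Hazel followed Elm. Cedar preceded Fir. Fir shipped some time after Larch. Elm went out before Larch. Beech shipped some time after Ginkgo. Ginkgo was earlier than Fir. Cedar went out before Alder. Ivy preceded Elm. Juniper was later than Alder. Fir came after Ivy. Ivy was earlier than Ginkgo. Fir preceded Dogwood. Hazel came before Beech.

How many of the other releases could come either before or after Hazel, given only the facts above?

Forced before Hazel: Elm, Ginkgo, and Ivy; forced after Hazel: Alder, Beech, Cedar, Dogwood, Fir, and Juniper.
That leaves Larch with no forced order relative to Hazel — 1.

1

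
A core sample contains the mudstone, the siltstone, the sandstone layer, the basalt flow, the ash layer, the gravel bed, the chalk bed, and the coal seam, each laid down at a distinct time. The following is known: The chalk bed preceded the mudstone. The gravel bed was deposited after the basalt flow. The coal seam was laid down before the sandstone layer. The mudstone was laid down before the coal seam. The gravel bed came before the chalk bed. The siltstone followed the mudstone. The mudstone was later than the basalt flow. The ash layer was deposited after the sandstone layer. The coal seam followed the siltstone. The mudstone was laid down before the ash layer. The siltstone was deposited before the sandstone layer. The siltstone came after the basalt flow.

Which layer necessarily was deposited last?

Every other layer has a chain of constraints placing it before the ash layer, so the ash layer is last.

the ash layer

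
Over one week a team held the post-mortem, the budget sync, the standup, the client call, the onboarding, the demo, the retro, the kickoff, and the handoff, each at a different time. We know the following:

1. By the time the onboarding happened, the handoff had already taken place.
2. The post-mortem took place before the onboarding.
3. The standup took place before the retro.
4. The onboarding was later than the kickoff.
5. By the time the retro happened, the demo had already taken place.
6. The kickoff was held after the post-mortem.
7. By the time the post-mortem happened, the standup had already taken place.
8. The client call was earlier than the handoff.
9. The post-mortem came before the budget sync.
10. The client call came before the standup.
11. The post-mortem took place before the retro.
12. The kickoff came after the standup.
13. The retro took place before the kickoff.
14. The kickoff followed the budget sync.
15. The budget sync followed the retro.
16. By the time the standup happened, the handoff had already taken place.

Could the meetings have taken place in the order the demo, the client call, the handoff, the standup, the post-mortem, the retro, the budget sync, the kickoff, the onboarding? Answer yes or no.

yes

Check each stated constraint against the proposed order — e.g. the demo is ahead of the retro; the handoff is ahead of the onboarding. Every pair is in the required order; nothing is violated.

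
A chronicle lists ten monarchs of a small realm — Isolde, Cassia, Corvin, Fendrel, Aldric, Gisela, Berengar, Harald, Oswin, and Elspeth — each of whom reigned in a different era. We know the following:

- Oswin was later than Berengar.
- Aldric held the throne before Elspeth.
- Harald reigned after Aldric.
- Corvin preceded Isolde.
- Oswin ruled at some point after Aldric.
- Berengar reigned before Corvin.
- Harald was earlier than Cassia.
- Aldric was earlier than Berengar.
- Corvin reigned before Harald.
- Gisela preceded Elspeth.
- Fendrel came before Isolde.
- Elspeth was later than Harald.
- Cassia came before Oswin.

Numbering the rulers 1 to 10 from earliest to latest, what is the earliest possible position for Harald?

Aldric, Berengar, and Corvin must all come before Harald — 3 forced predecessors.
Nothing else is forced ahead of Harald, so their earliest slot is position 3 + 1 = 4.

4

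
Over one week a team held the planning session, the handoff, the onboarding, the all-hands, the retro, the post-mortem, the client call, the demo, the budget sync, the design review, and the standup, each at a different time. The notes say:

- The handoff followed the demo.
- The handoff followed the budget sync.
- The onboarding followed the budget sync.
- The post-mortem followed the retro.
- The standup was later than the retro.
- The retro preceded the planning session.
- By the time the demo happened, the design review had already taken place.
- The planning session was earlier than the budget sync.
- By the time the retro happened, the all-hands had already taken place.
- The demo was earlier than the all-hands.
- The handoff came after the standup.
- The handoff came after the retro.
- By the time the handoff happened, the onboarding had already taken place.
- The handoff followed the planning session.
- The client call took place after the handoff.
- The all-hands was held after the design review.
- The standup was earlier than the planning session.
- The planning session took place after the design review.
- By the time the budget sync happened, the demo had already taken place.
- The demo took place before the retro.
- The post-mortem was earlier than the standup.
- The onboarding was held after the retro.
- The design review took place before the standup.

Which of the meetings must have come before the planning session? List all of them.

Directly stated before the planning session: the design review, the retro, and the standup.
The all-hands reaches the planning session via the all-hands → the retro → the planning session.
The demo reaches the planning session via the demo → the retro → the planning session.
The post-mortem reaches the planning session via the post-mortem → the standup → the planning session.
No chain forces the budget sync (or any of the others) ahead of the planning session.

the all-hands, the demo, the design review, the post-mortem, the retro, the standup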